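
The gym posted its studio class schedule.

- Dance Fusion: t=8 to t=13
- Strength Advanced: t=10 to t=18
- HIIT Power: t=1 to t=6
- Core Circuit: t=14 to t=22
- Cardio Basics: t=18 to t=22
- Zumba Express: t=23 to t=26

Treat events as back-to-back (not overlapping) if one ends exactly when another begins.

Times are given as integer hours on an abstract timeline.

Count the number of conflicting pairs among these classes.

3

Check each pair: they overlap iff neither finishes before the other starts.
Sorted by start: HIIT Power, Dance Fusion, Strength Advanced, Core Circuit, Cardio Basics, Zumba Express.
Dance Fusion starts after HIIT Power ends, so HIIT Power has no further overlaps.
Strength Advanced starts before Dance Fusion ends → Dance Fusion and Strength Advanced overlap.
Core Circuit starts after Dance Fusion ends, so Dance Fusion has no further overlaps.
Core Circuit starts before Strength Advanced ends → Strength Advanced and Core Circuit overlap.
Cardio Basics starts exactly when Strength Advanced ends (back-to-back, no overlap), so Strength Advanced has no further overlaps.
Cardio Basics starts before Core Circuit ends → Core Circuit and Cardio Basics overlap.
Zumba Express starts after Core Circuit ends.
Zumba Express starts after Cardio Basics ends.
Overlapping pairs: Cardio Basics & Core Circuit, Core Circuit & Strength Advanced, Dance Fusion & Strength Advanced — 3 in total.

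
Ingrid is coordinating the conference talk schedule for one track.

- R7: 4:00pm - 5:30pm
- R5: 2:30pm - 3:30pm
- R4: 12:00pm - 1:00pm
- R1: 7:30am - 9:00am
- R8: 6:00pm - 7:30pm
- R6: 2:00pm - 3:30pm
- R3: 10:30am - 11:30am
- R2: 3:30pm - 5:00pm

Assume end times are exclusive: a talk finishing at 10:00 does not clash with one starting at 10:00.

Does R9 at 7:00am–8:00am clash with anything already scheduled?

Yes — it overlaps R1

R1: starts 7:30am before R9 ends 8:00am, and ends 9:00am after R9 starts 7:00am → overlap.
R3: starts 10:30am at or after R9 ends 8:00am → clear.
R4: starts 12:00pm at or after R9 ends 8:00am → clear.
R6: starts 2:00pm at or after R9 ends 8:00am → clear.
R5: starts 2:30pm at or after R9 ends 8:00am → clear.
R2: starts 3:30pm at or after R9 ends 8:00am → clear.
R7: starts 4:00pm at or after R9 ends 8:00am → clear.
R8: starts 6:00pm at or after R9 ends 8:00am → clear.
R9 overlaps R1.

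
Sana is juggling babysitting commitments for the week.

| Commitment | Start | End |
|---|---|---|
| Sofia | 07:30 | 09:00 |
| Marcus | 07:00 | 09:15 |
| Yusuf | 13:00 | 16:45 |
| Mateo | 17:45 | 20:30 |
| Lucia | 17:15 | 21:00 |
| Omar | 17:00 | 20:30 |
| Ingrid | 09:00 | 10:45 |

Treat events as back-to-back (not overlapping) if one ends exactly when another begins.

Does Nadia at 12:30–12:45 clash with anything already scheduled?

No — it doesn't clash with anything

Marcus: ends 09:15 at or before Nadia starts 12:30 → clear.
Sofia: ends 09:00 at or before Nadia starts 12:30 → clear.
Ingrid: ends 10:45 at or before Nadia starts 12:30 → clear.
Yusuf: starts 13:00 at or after Nadia ends 12:45 → clear.
Omar: starts 17:00 at or after Nadia ends 12:45 → clear.
Lucia: starts 17:15 at or after Nadia ends 12:45 → clear.
Mateo: starts 17:45 at or after Nadia ends 12:45 → clear.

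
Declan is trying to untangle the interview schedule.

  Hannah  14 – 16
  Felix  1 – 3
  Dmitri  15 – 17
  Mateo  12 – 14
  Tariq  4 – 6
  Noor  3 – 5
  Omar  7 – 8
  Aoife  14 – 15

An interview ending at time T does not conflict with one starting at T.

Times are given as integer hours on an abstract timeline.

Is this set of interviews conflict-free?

No

Two intervals overlap when each starts before the other ends.
Sorted by start: Felix, Noor, Tariq, Omar, Mateo, Hannah, Aoife, Dmitri.
Noor starts exactly when Felix ends (back-to-back, no overlap); Felix is clear from here.
Tariq starts before Noor ends → Noor and Tariq overlap.
That's a conflict, so the schedule is not conflict-free.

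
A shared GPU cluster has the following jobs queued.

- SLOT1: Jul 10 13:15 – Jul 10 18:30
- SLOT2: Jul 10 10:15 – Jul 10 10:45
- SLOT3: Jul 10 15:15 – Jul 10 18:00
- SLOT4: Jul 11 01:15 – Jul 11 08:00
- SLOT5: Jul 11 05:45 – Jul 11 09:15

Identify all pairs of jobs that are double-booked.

SLOT1 & SLOT3, SLOT4 & SLOT5

Sorted by start: SLOT2, SLOT1, SLOT3, SLOT4, SLOT5.
SLOT1 starts after SLOT2 ends — done with SLOT2.
SLOT3 starts before SLOT1 ends → SLOT1 and SLOT3 overlap.
SLOT4 starts after SLOT1 ends — done with SLOT1.
SLOT4 starts after SLOT3 ends — done with SLOT3.
SLOT5 starts before SLOT4 ends → SLOT4 and SLOT5 overlap.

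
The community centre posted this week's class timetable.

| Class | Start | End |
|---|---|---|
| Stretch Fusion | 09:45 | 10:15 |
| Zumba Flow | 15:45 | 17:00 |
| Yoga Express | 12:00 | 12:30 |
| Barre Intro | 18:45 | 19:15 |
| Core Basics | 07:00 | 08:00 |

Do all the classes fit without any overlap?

Sorted by start: Core Basics, Stretch Fusion, Yoga Express, Zumba Flow, Barre Intro.
Stretch Fusion starts after Core Basics ends; Core Basics is clear from here.
Yoga Express starts after Stretch Fusion ends; Stretch Fusion is clear from here.
Zumba Flow starts after Yoga Express ends; Yoga Express is clear from here.
Barre Intro starts after Zumba Flow ends.
Every pair is clear; the schedule has no overlaps.

Yes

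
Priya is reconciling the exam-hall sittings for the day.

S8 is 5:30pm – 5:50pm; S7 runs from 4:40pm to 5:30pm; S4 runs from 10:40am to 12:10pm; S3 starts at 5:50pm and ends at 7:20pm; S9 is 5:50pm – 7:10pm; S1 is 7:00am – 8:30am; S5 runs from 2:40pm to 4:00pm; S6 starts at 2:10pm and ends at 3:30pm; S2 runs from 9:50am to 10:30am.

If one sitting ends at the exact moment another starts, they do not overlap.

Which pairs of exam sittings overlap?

S3 & S9, S5 & S6

Check each pair: they overlap iff neither finishes before the other starts.
Sorted by start: S1, S2, S4, S6, S5, S7, S8, S3, S9.
S2 starts after S1 ends, so nothing later overlaps S1 either.
S4 starts after S2 ends, so nothing later overlaps S2 either.
S6 starts after S4 ends, so nothing later overlaps S4 either.
S5 starts before S6 ends → S6 and S5 overlap.
S7 starts after S6 ends, so nothing later overlaps S6 either.
S7 starts after S5 ends, so nothing later overlaps S5 either.
S8 starts exactly when S7 ends (back-to-back, no overlap), so nothing later overlaps S7 either.
S3 starts exactly when S8 ends (back-to-back, no overlap), so nothing later overlaps S8 either.
S9 starts before S3 ends → S3 and S9 overlap.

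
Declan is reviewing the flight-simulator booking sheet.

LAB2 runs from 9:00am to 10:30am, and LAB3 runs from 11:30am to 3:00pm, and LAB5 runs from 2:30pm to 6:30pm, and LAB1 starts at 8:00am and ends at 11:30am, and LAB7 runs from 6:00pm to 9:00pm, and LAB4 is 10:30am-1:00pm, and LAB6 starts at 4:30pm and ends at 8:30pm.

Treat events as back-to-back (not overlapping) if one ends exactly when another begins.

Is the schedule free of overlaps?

No

Sorted by start: LAB1, LAB2, LAB4, LAB3, LAB5, LAB6, LAB7.
LAB2 starts before LAB1 ends → LAB1 and LAB2 overlap.
That's a conflict, so the schedule is not conflict-free.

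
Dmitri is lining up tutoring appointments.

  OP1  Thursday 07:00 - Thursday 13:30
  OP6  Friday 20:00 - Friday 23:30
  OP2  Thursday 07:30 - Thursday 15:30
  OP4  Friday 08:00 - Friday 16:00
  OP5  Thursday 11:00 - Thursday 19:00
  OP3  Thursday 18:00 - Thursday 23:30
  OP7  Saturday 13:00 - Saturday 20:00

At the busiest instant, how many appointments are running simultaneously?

3

Sort all start/end points and keep a running count:
Thursday 07:00 start OP1 → 1
Thursday 07:30 start OP2 → 2
Thursday 11:00 start OP5 → 3
Thursday 13:30 end OP1 → 2
Thursday 15:30 end OP2 → 1
Thursday 18:00 start OP3 → 2
Thursday 19:00 end OP5 → 1
Thursday 23:30 end OP3 → 0
Friday 08:00 start OP4 → 1
Friday 16:00 end OP4 → 0
Friday 20:00 start OP6 → 1
Friday 23:30 end OP6 → 0
Saturday 13:00 start OP7 → 1
Saturday 20:00 end OP7 → 0
Peak is 3, at Thursday 11:00 (OP1, OP2, OP5).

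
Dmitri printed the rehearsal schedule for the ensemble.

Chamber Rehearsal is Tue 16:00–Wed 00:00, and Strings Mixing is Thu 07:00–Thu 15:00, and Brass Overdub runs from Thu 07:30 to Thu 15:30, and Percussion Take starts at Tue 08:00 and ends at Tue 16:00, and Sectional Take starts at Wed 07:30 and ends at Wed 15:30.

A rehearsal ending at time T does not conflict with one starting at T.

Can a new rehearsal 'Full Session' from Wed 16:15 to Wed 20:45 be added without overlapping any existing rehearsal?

Yes — the slot is free

Percussion Take: ends Tue 16:00 at or before Full Session starts Wed 16:15 → clear.
Chamber Rehearsal: ends Wed 00:00 at or before Full Session starts Wed 16:15 → clear.
Sectional Take: ends Wed 15:30 at or before Full Session starts Wed 16:15 → clear.
Strings Mixing: starts Thu 07:00 at or after Full Session ends Wed 20:45 → clear.
Brass Overdub: starts Thu 07:30 at or after Full Session ends Wed 20:45 → clear.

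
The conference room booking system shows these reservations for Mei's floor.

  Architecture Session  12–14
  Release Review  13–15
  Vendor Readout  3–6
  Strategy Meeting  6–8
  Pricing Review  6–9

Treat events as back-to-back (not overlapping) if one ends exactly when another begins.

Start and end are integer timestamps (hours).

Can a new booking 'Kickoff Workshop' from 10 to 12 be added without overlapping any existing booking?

Vendor Readout: ends 6 at or before Kickoff Workshop starts 10 → clear.
Pricing Review: ends 9 at or before Kickoff Workshop starts 10 → clear.
Strategy Meeting: ends 8 at or before Kickoff Workshop starts 10 → clear.
Architecture Session: starts 12 at or after Kickoff Workshop ends 12 → clear.
Release Review: starts 13 at or after Kickoff Workshop ends 12 → clear.

Yes — the slot is free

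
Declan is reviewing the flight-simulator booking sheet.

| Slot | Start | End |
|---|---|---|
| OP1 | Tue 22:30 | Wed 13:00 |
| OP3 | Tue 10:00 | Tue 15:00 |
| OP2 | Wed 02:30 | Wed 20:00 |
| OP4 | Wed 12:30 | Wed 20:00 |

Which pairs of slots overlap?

Check each pair: they overlap iff neither finishes before the other starts.
Sorted by start: OP3, OP1, OP2, OP4.
OP1 starts after OP3 ends, so nothing later overlaps OP3 either.
OP2 starts before OP1 ends → OP1 and OP2 overlap.
OP4 starts before OP1 ends → OP1 and OP4 overlap.
OP4 starts before OP2 ends → OP2 and OP4 overlap.

OP1 & OP2, OP1 & OP4, OP2 & OP4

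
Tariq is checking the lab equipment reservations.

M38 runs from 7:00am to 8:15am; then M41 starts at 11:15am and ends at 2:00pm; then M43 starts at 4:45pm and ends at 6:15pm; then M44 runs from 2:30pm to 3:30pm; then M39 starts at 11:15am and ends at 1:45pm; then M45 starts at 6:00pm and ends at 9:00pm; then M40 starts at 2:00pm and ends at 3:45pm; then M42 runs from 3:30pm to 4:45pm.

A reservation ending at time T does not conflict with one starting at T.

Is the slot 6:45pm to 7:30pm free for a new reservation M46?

No — it overlaps M45

M38: ends 8:15am at or before M46 starts 6:45pm → clear.
M39: ends 1:45pm at or before M46 starts 6:45pm → clear.
M41: ends 2:00pm at or before M46 starts 6:45pm → clear.
M40: ends 3:45pm at or before M46 starts 6:45pm → clear.
M44: ends 3:30pm at or before M46 starts 6:45pm → clear.
M42: ends 4:45pm at or before M46 starts 6:45pm → clear.
M43: ends 6:15pm at or before M46 starts 6:45pm → clear.
M45: starts 6:00pm before M46 ends 7:30pm, and ends 9:00pm after M46 starts 6:45pm → overlap.
M46 overlaps M45.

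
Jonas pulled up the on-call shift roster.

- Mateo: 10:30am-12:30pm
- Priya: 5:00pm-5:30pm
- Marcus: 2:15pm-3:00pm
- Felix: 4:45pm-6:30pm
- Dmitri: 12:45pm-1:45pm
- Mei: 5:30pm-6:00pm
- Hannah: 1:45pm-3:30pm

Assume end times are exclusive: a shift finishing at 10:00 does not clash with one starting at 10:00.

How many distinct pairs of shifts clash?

Sorted by start: Mateo, Dmitri, Hannah, Marcus, Felix, Priya, Mei.
Dmitri starts after Mateo ends, so Mateo has no further overlaps.
Hannah starts exactly when Dmitri ends (back-to-back, no overlap), so Dmitri has no further overlaps.
Marcus starts before Hannah ends → Hannah and Marcus overlap.
Felix starts after Hannah ends, so Hannah has no further overlaps.
Felix starts after Marcus ends, so Marcus has no further overlaps.
Priya starts before Felix ends → Felix and Priya overlap.
Mei starts before Felix ends → Felix and Mei overlap.
Mei starts exactly when Priya ends (back-to-back, no overlap).
Overlapping pairs: Felix & Mei, Felix & Priya, Hannah & Marcus — 3 in total.

3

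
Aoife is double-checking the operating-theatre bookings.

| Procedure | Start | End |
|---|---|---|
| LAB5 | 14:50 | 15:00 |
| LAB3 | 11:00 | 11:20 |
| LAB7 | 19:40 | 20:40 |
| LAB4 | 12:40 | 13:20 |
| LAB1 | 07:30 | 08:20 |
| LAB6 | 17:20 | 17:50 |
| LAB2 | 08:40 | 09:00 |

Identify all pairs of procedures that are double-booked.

Check each pair: they overlap iff neither finishes before the other starts.
Sorted by start: LAB1, LAB2, LAB3, LAB4, LAB5, LAB6, LAB7.
LAB2 starts after LAB1 ends, so LAB1 has no further overlaps.
LAB3 starts after LAB2 ends, so LAB2 has no further overlaps.
LAB4 starts after LAB3 ends, so LAB3 has no further overlaps.
LAB5 starts after LAB4 ends, so LAB4 has no further overlaps.
LAB6 starts after LAB5 ends, so LAB5 has no further overlaps.
LAB7 starts after LAB6 ends.

no conflicts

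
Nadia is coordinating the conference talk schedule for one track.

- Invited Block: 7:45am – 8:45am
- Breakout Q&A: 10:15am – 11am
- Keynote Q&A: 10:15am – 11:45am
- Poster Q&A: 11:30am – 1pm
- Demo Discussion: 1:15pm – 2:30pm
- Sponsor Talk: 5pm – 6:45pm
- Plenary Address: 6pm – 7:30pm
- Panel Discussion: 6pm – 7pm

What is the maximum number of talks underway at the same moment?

Sort all start/end points and keep a running count:
7:45am start Invited Block → 1
8:45am end Invited Block → 0
10:15am start Breakout Q&A → 1
10:15am start Keynote Q&A → 2
11am end Breakout Q&A → 1
11:30am start Poster Q&A → 2
11:45am end Keynote Q&A → 1
1pm end Poster Q&A → 0
1:15pm start Demo Discussion → 1
2:30pm end Demo Discussion → 0
5pm start Sponsor Talk → 1
6pm start Panel Discussion → 2
6pm start Plenary Address → 3
6:45pm end Sponsor Talk → 2
7pm end Panel Discussion → 1
7:30pm end Plenary Address → 0
Peak is 3, at 6pm (Panel Discussion, Plenary Address, Sponsor Talk).

3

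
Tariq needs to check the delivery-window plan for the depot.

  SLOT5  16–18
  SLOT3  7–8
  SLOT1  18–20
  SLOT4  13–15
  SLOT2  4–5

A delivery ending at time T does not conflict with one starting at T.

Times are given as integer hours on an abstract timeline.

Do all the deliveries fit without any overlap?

Sorted by start: SLOT2, SLOT3, SLOT4, SLOT5, SLOT1.
SLOT3 starts after SLOT2 ends, so nothing later overlaps SLOT2 either.
SLOT4 starts after SLOT3 ends, so nothing later overlaps SLOT3 either.
SLOT5 starts after SLOT4 ends, so nothing later overlaps SLOT4 either.
SLOT1 starts exactly when SLOT5 ends (back-to-back, no overlap).
Every pair is clear; the schedule has no overlaps.

Yes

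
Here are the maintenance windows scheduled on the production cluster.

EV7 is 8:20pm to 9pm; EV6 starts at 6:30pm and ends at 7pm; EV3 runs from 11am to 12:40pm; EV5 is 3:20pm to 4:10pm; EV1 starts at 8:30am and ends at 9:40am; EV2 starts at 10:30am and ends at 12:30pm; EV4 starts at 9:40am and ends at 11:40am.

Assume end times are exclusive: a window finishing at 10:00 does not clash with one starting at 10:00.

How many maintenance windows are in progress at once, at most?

3

Walk through starts and ends in time order (an end at T is processed before a start at T):
8:30am start EV1 → 1
9:40am end EV1 → 0
9:40am start EV4 → 1
10:30am start EV2 → 2
11am start EV3 → 3
11:40am end EV4 → 2
12:30pm end EV2 → 1
12:40pm end EV3 → 0
3:20pm start EV5 → 1
4:10pm end EV5 → 0
6:30pm start EV6 → 1
7pm end EV6 → 0
8:20pm start EV7 → 1
9pm end EV7 → 0
Peak is 3, at 11am (EV2, EV3, EV4).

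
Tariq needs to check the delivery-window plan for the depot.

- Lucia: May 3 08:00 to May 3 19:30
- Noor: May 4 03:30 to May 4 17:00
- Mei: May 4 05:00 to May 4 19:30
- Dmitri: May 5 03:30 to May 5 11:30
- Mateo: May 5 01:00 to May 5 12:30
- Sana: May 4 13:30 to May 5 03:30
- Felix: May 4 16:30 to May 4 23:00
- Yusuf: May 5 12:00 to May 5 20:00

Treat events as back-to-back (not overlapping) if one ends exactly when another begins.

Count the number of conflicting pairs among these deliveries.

9

Check each pair: they overlap iff neither finishes before the other starts.
Sorted by start: Lucia, Noor, Mei, Sana, Felix, Mateo, Dmitri, Yusuf.
Noor starts after Lucia ends; Lucia is clear from here.
Mei starts before Noor ends → Noor and Mei overlap.
Sana starts before Noor ends → Noor and Sana overlap.
Felix starts before Noor ends → Noor and Felix overlap.
Mateo starts after Noor ends; Noor is clear from here.
Sana starts before Mei ends → Mei and Sana overlap.
Felix starts before Mei ends → Mei and Felix overlap.
Mateo starts after Mei ends; Mei is clear from here.
Felix starts before Sana ends → Sana and Felix overlap.
Mateo starts before Sana ends → Sana and Mateo overlap.
Dmitri starts exactly when Sana ends (back-to-back, no overlap); Sana is clear from here.
Mateo starts after Felix ends; Felix is clear from here.
Dmitri starts before Mateo ends → Mateo and Dmitri overlap.
Yusuf starts before Mateo ends → Mateo and Yusuf overlap.
Yusuf starts after Dmitri ends.
Overlapping pairs: Dmitri & Mateo, Felix & Mei, Felix & Noor, Felix & Sana, Mateo & Sana, Mateo & Yusuf, Mei & Noor, Mei & Sana, Noor & Sana — 9 in total.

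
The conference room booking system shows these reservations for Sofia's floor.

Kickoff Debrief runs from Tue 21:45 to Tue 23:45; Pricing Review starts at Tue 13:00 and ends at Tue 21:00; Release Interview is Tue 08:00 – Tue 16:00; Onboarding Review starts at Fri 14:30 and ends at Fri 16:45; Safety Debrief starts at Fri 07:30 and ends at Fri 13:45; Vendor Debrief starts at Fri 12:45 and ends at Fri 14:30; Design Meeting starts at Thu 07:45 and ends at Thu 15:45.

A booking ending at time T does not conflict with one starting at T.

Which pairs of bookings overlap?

Pricing Review & Release Interview, Safety Debrief & Vendor Debrief

Sorted by start: Release Interview, Pricing Review, Kickoff Debrief, Design Meeting, Safety Debrief, Vendor Debrief, Onboarding Review.
Pricing Review starts before Release Interview ends → Release Interview and Pricing Review overlap.
Kickoff Debrief starts after Release Interview ends, so Release Interview has no further overlaps.
Kickoff Debrief starts after Pricing Review ends, so Pricing Review has no further overlaps.
Design Meeting starts after Kickoff Debrief ends, so Kickoff Debrief has no further overlaps.
Safety Debrief starts after Design Meeting ends, so Design Meeting has no further overlaps.
Vendor Debrief starts before Safety Debrief ends → Safety Debrief and Vendor Debrief overlap.
Onboarding Review starts after Safety Debrief ends.
Onboarding Review starts exactly when Vendor Debrief ends (back-to-back, no overlap).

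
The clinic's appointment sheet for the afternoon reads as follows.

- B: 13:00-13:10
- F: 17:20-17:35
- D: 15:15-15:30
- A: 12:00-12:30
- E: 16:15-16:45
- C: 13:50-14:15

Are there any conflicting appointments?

No

Sorted by start: A, B, C, D, E, F.
B starts after A ends; A is clear from here.
C starts after B ends; B is clear from here.
D starts after C ends; C is clear from here.
E starts after D ends; D is clear from here.
F starts after E ends.
Every pair is clear; the schedule has no overlaps.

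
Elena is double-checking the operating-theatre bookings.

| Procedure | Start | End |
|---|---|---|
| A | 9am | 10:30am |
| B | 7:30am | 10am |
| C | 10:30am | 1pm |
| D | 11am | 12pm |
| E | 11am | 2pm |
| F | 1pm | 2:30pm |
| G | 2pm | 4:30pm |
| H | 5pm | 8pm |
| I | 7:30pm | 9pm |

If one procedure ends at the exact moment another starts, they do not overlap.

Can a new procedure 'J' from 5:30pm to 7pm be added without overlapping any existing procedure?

B: ends 10am at or before J starts 5:30pm → clear.
A: ends 10:30am at or before J starts 5:30pm → clear.
C: ends 1pm at or before J starts 5:30pm → clear.
D: ends 12pm at or before J starts 5:30pm → clear.
E: ends 2pm at or before J starts 5:30pm → clear.
F: ends 2:30pm at or before J starts 5:30pm → clear.
G: ends 4:30pm at or before J starts 5:30pm → clear.
H: starts 5pm before J ends 7pm, and ends 8pm after J starts 5:30pm → overlap.
I: starts 7:30pm at or after J ends 7pm → clear.
J overlaps H.

No — it overlaps H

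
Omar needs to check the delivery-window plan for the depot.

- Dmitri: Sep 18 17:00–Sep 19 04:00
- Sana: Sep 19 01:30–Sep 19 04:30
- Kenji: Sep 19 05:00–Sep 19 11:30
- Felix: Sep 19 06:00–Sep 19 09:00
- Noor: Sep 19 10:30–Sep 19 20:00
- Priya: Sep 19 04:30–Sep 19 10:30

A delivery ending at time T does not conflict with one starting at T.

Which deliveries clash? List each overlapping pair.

Dmitri & Sana, Felix & Kenji, Felix & Priya, Kenji & Noor, Kenji & Priya

Sorted by start: Dmitri, Sana, Priya, Kenji, Felix, Noor.
Sana starts before Dmitri ends → Dmitri and Sana overlap.
Priya starts after Dmitri ends — done with Dmitri.
Priya starts exactly when Sana ends (back-to-back, no overlap) — done with Sana.
Kenji starts before Priya ends → Priya and Kenji overlap.
Felix starts before Priya ends → Priya and Felix overlap.
Noor starts exactly when Priya ends (back-to-back, no overlap).
Felix starts before Kenji ends → Kenji and Felix overlap.
Noor starts before Kenji ends → Kenji and Noor overlap.
Noor starts after Felix ends.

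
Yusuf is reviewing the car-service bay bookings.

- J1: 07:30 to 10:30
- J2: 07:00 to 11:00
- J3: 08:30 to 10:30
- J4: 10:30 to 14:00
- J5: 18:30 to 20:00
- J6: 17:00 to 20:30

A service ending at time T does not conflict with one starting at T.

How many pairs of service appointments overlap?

Sorted by start: J2, J1, J3, J4, J6, J5.
J1 starts before J2 ends → J2 and J1 overlap.
J3 starts before J2 ends → J2 and J3 overlap.
J4 starts before J2 ends → J2 and J4 overlap.
J6 starts after J2 ends, so nothing later overlaps J2 either.
J3 starts before J1 ends → J1 and J3 overlap.
J4 starts exactly when J1 ends (back-to-back, no overlap), so nothing later overlaps J1 either.
J4 starts exactly when J3 ends (back-to-back, no overlap), so nothing later overlaps J3 either.
J6 starts after J4 ends, so nothing later overlaps J4 either.
J5 starts before J6 ends → J6 and J5 overlap.
Overlapping pairs: J1 & J2, J1 & J3, J2 & J3, J2 & J4, J5 & J6 — 5 in total.

5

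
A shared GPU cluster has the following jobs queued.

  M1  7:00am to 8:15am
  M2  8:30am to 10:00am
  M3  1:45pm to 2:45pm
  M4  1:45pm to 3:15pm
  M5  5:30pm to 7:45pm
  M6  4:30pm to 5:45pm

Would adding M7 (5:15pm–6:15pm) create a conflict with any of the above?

Yes — it overlaps M5, M6

M1: ends 8:15am at or before M7 starts 5:15pm → clear.
M2: ends 10:00am at or before M7 starts 5:15pm → clear.
M3: ends 2:45pm at or before M7 starts 5:15pm → clear.
M4: ends 3:15pm at or before M7 starts 5:15pm → clear.
M6: starts 4:30pm before M7 ends 6:15pm, and ends 5:45pm after M7 starts 5:15pm → overlap.
M5: starts 5:30pm before M7 ends 6:15pm, and ends 7:45pm after M7 starts 5:15pm → overlap.
M7 overlaps M5, M6.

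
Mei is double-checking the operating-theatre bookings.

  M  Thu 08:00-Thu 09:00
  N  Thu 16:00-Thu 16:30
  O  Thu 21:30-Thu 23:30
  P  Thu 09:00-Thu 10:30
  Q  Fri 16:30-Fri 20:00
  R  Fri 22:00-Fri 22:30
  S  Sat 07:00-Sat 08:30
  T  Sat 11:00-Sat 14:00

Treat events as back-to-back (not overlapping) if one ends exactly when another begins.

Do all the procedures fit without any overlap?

Sorted by start: M, P, N, O, Q, R, S, T.
P starts exactly when M ends (back-to-back, no overlap), so nothing later overlaps M either.
N starts after P ends, so nothing later overlaps P either.
O starts after N ends, so nothing later overlaps N either.
Q starts after O ends, so nothing later overlaps O either.
R starts after Q ends, so nothing later overlaps Q either.
S starts after R ends, so nothing later overlaps R either.
T starts after S ends.
Every pair is clear; the schedule has no overlaps.

Yes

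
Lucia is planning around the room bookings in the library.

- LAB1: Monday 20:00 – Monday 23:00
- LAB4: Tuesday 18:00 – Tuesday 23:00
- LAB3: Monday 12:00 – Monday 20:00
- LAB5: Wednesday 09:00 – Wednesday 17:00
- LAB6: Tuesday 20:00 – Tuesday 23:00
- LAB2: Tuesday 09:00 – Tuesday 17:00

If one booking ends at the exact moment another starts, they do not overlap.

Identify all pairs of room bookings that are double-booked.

Two intervals overlap when each starts before the other ends.
Sorted by start: LAB3, LAB1, LAB2, LAB4, LAB6, LAB5.
LAB1 starts exactly when LAB3 ends (back-to-back, no overlap); LAB3 is clear from here.
LAB2 starts after LAB1 ends; LAB1 is clear from here.
LAB4 starts after LAB2 ends; LAB2 is clear from here.
LAB6 starts before LAB4 ends → LAB4 and LAB6 overlap.
LAB5 starts after LAB4 ends.
LAB5 starts after LAB6 ends.

LAB4 & LAB6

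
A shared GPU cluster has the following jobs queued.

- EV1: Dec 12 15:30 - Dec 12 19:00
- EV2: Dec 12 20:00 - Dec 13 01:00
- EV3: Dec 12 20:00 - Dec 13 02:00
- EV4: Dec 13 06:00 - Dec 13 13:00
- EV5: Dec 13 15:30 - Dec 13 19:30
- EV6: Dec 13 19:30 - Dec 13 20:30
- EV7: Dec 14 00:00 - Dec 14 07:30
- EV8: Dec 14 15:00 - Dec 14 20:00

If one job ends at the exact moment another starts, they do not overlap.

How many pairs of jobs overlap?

Sorted by start: EV1, EV2, EV3, EV4, EV5, EV6, EV7, EV8.
EV2 starts after EV1 ends — done with EV1.
EV3 starts before EV2 ends → EV2 and EV3 overlap.
EV4 starts after EV2 ends — done with EV2.
EV4 starts after EV3 ends — done with EV3.
EV5 starts after EV4 ends — done with EV4.
EV6 starts exactly when EV5 ends (back-to-back, no overlap) — done with EV5.
EV7 starts after EV6 ends — done with EV6.
EV8 starts after EV7 ends.
Overlapping pairs: EV2 & EV3 — 1 in total.

1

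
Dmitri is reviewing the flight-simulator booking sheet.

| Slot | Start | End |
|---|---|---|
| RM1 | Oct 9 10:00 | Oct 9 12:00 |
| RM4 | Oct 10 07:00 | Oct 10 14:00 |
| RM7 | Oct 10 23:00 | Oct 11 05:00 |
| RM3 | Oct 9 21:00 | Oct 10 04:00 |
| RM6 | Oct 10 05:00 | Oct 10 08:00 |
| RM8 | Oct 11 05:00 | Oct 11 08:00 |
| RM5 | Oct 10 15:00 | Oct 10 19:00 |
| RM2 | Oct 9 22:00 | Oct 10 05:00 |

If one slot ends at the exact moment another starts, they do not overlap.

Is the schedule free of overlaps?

Check each pair: they overlap iff neither finishes before the other starts.
Sorted by start: RM1, RM3, RM2, RM6, RM4, RM5, RM7, RM8.
RM3 starts after RM1 ends — done with RM1.
RM2 starts before RM3 ends → RM3 and RM2 overlap.
That's a conflict, so the schedule is not conflict-free.

No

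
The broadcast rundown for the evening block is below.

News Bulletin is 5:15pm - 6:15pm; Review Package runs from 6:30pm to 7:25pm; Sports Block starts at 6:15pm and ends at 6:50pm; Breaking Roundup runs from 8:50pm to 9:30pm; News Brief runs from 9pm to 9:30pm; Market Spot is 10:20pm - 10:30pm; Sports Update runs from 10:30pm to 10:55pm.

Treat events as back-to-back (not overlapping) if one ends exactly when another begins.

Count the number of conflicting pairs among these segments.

Two intervals overlap when each starts before the other ends.
Sorted by start: News Bulletin, Sports Block, Review Package, Breaking Roundup, News Brief, Market Spot, Sports Update.
Sports Block starts exactly when News Bulletin ends (back-to-back, no overlap), so News Bulletin has no further overlaps.
Review Package starts before Sports Block ends → Sports Block and Review Package overlap.
Breaking Roundup starts after Sports Block ends, so Sports Block has no further overlaps.
Breaking Roundup starts after Review Package ends, so Review Package has no further overlaps.
News Brief starts before Breaking Roundup ends → Breaking Roundup and News Brief overlap.
Market Spot starts after Breaking Roundup ends, so Breaking Roundup has no further overlaps.
Market Spot starts after News Brief ends, so News Brief has no further overlaps.
Sports Update starts exactly when Market Spot ends (back-to-back, no overlap).
Overlapping pairs: Breaking Roundup & News Brief, Review Package & Sports Block — 2 in total.

2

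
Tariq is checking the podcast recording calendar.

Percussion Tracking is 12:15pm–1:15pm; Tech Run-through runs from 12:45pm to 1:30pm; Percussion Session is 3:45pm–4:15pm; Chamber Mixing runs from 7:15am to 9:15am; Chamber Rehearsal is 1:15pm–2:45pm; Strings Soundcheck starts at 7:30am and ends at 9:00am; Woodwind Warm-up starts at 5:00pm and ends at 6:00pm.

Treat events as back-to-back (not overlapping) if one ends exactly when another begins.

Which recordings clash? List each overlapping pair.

Chamber Mixing & Strings Soundcheck, Chamber Rehearsal & Tech Run-through, Percussion Tracking & Tech Run-through

Sorted by start: Chamber Mixing, Strings Soundcheck, Percussion Tracking, Tech Run-through, Chamber Rehearsal, Percussion Session, Woodwind Warm-up.
Strings Soundcheck starts before Chamber Mixing ends → Chamber Mixing and Strings Soundcheck overlap.
Percussion Tracking starts after Chamber Mixing ends; Chamber Mixing is clear from here.
Percussion Tracking starts after Strings Soundcheck ends; Strings Soundcheck is clear from here.
Tech Run-through starts before Percussion Tracking ends → Percussion Tracking and Tech Run-through overlap.
Chamber Rehearsal starts exactly when Percussion Tracking ends (back-to-back, no overlap); Percussion Tracking is clear from here.
Chamber Rehearsal starts before Tech Run-through ends → Tech Run-through and Chamber Rehearsal overlap.
Percussion Session starts after Tech Run-through ends; Tech Run-through is clear from here.
Percussion Session starts after Chamber Rehearsal ends; Chamber Rehearsal is clear from here.
Woodwind Warm-up starts after Percussion Session ends.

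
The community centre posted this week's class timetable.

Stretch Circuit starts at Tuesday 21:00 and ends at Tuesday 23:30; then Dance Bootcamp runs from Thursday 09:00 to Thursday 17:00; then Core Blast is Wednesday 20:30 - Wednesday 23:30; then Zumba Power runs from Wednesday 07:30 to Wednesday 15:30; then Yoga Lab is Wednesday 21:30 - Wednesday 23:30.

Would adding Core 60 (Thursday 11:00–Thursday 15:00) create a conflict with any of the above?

Stretch Circuit: ends Tuesday 23:30 at or before Core 60 starts Thursday 11:00 → clear.
Zumba Power: ends Wednesday 15:30 at or before Core 60 starts Thursday 11:00 → clear.
Core Blast: ends Wednesday 23:30 at or before Core 60 starts Thursday 11:00 → clear.
Yoga Lab: ends Wednesday 23:30 at or before Core 60 starts Thursday 11:00 → clear.
Dance Bootcamp: starts Thursday 09:00 before Core 60 ends Thursday 15:00, and ends Thursday 17:00 after Core 60 starts Thursday 11:00 → overlap.
Core 60 overlaps Dance Bootcamp.

Yes — it overlaps Dance Bootcamp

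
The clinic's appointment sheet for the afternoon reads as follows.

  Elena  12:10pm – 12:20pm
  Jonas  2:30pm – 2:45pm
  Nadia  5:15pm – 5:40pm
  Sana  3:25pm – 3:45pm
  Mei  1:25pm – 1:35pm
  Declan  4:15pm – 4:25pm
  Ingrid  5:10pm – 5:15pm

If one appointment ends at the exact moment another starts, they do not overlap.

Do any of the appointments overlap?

Two intervals overlap when each starts before the other ends.
Sorted by start: Elena, Mei, Jonas, Sana, Declan, Ingrid, Nadia.
Mei starts after Elena ends — done with Elena.
Jonas starts after Mei ends — done with Mei.
Sana starts after Jonas ends — done with Jonas.
Declan starts after Sana ends — done with Sana.
Ingrid starts after Declan ends — done with Declan.
Nadia starts exactly when Ingrid ends (back-to-back, no overlap).
Every pair is clear; the schedule has no overlaps.

No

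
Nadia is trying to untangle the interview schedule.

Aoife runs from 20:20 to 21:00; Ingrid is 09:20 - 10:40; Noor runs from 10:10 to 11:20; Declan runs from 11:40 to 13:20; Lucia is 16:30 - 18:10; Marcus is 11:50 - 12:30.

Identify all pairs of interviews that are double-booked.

Sorted by start: Ingrid, Noor, Declan, Marcus, Lucia, Aoife.
Noor starts before Ingrid ends → Ingrid and Noor overlap.
Declan starts after Ingrid ends, so nothing later overlaps Ingrid either.
Declan starts after Noor ends, so nothing later overlaps Noor either.
Marcus starts before Declan ends → Declan and Marcus overlap.
Lucia starts after Declan ends, so nothing later overlaps Declan either.
Lucia starts after Marcus ends, so nothing later overlaps Marcus either.
Aoife starts after Lucia ends.

Declan & Marcus, Ingrid & Noor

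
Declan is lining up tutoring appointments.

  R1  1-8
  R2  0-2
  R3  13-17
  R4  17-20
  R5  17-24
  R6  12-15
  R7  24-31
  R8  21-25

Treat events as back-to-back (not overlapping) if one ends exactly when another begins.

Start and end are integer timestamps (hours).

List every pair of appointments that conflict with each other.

Sorted by start: R2, R1, R6, R3, R4, R5, R8, R7.
R1 starts before R2 ends → R2 and R1 overlap.
R6 starts after R2 ends, so nothing later overlaps R2 either.
R6 starts after R1 ends, so nothing later overlaps R1 either.
R3 starts before R6 ends → R6 and R3 overlap.
R4 starts after R6 ends, so nothing later overlaps R6 either.
R4 starts exactly when R3 ends (back-to-back, no overlap), so nothing later overlaps R3 either.
R5 starts before R4 ends → R4 and R5 overlap.
R8 starts after R4 ends, so nothing later overlaps R4 either.
R8 starts before R5 ends → R5 and R8 overlap.
R7 starts exactly when R5 ends (back-to-back, no overlap).
R7 starts before R8 ends → R8 and R7 overlap.

R1 & R2, R3 & R6, R4 & R5, R5 & R8, R7 & R8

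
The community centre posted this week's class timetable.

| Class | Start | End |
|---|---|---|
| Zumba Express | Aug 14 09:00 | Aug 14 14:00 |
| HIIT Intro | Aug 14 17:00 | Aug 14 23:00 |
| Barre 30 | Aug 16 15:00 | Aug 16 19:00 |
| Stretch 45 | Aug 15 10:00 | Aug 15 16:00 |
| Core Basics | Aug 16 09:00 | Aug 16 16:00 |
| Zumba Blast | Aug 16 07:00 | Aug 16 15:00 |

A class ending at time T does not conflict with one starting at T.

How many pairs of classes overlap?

Check each pair: they overlap iff neither finishes before the other starts.
Sorted by start: Zumba Express, HIIT Intro, Stretch 45, Zumba Blast, Core Basics, Barre 30.
HIIT Intro starts after Zumba Express ends — done with Zumba Express.
Stretch 45 starts after HIIT Intro ends — done with HIIT Intro.
Zumba Blast starts after Stretch 45 ends — done with Stretch 45.
Core Basics starts before Zumba Blast ends → Zumba Blast and Core Basics overlap.
Barre 30 starts exactly when Zumba Blast ends (back-to-back, no overlap).
Barre 30 starts before Core Basics ends → Core Basics and Barre 30 overlap.
Overlapping pairs: Barre 30 & Core Basics, Core Basics & Zumba Blast — 2 in total.

2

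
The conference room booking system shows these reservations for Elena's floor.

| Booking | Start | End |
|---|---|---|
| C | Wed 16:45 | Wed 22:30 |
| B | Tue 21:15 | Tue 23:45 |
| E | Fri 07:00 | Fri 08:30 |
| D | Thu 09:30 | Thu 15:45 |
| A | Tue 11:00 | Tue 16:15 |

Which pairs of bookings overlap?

none

Sorted by start: A, B, C, D, E.
B starts after A ends — done with A.
C starts after B ends — done with B.
D starts after C ends — done with C.
E starts after D ends.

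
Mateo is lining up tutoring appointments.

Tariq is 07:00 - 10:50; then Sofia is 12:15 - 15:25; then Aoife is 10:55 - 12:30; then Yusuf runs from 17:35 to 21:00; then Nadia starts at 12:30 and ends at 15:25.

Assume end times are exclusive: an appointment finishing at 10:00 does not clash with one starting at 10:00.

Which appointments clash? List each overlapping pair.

Sorted by start: Tariq, Aoife, Sofia, Nadia, Yusuf.
Aoife starts after Tariq ends, so nothing later overlaps Tariq either.
Sofia starts before Aoife ends → Aoife and Sofia overlap.
Nadia starts exactly when Aoife ends (back-to-back, no overlap), so nothing later overlaps Aoife either.
Nadia starts before Sofia ends → Sofia and Nadia overlap.
Yusuf starts after Sofia ends.
Yusuf starts after Nadia ends.

Aoife & Sofia, Nadia & Sofia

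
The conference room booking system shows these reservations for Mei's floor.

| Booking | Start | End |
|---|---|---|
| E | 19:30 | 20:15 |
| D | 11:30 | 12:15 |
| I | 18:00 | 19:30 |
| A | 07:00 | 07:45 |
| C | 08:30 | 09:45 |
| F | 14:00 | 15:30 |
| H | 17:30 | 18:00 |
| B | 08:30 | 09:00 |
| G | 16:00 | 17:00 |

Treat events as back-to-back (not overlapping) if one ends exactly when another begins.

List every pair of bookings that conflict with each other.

B & C

Check each pair: they overlap iff neither finishes before the other starts.
Sorted by start: A, B, C, D, F, G, H, I, E.
B starts after A ends; A is clear from here.
C starts before B ends → B and C overlap.
D starts after B ends; B is clear from here.
D starts after C ends; C is clear from here.
F starts after D ends; D is clear from here.
G starts after F ends; F is clear from here.
H starts after G ends; G is clear from here.
I starts exactly when H ends (back-to-back, no overlap); H is clear from here.
E starts exactly when I ends (back-to-back, no overlap).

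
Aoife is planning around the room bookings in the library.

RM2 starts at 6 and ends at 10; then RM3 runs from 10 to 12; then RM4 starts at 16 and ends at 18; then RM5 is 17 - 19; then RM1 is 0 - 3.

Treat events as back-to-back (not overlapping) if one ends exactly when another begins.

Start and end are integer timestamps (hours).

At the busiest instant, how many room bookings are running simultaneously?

Sweep the timeline, counting +1 at each start and −1 at each end (ends before starts at a tie):
0 start RM1 → 1
3 end RM1 → 0
6 start RM2 → 1
10 end RM2 → 0
10 start RM3 → 1
12 end RM3 → 0
16 start RM4 → 1
17 start RM5 → 2
18 end RM4 → 1
19 end RM5 → 0
Peak is 2, at 17 (RM4, RM5).

2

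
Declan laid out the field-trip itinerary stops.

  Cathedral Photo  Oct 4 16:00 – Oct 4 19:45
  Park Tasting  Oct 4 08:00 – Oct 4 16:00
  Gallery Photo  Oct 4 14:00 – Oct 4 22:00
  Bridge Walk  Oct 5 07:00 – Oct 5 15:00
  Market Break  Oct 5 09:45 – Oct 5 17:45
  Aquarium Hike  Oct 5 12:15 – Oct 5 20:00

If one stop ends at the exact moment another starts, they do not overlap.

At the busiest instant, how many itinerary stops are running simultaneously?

3

Sweep the timeline, counting +1 at each start and −1 at each end (ends before starts at a tie):
Oct 4 08:00 start Park Tasting → 1
Oct 4 14:00 start Gallery Photo → 2
Oct 4 16:00 end Park Tasting → 1
Oct 4 16:00 start Cathedral Photo → 2
Oct 4 19:45 end Cathedral Photo → 1
Oct 4 22:00 end Gallery Photo → 0
Oct 5 07:00 start Bridge Walk → 1
Oct 5 09:45 start Market Break → 2
Oct 5 12:15 start Aquarium Hike → 3
Oct 5 15:00 end Bridge Walk → 2
Oct 5 17:45 end Market Break → 1
Oct 5 20:00 end Aquarium Hike → 0
Peak is 3, at Oct 5 12:15 (Aquarium Hike, Bridge Walk, Market Break).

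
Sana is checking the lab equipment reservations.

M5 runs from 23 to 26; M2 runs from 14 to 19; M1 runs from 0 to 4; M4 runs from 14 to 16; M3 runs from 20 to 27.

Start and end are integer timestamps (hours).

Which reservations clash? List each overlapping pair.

M2 & M4, M3 & M5

Sorted by start: M1, M2, M4, M3, M5.
M2 starts after M1 ends, so nothing later overlaps M1 either.
M4 starts before M2 ends → M2 and M4 overlap.
M3 starts after M2 ends, so nothing later overlaps M2 either.
M3 starts after M4 ends, so nothing later overlaps M4 either.
M5 starts before M3 ends → M3 and M5 overlap.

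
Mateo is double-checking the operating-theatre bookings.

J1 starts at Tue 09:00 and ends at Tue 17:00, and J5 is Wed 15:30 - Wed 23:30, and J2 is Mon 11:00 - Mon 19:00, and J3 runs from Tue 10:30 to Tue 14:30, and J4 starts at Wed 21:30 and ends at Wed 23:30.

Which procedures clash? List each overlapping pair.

Sorted by start: J2, J1, J3, J5, J4.
J1 starts after J2 ends, so J2 has no further overlaps.
J3 starts before J1 ends → J1 and J3 overlap.
J5 starts after J1 ends, so J1 has no further overlaps.
J5 starts after J3 ends, so J3 has no further overlaps.
J4 starts before J5 ends → J5 and J4 overlap.

J1 & J3, J4 & J5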